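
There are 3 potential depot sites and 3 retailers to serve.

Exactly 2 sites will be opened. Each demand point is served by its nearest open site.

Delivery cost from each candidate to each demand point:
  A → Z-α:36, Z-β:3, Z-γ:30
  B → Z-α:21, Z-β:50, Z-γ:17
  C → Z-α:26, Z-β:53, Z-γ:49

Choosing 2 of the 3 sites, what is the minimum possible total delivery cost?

41

Open {A, B}.
  Z-α→B 21, Z-β→A 3, Z-γ→B 17  ⇒ total 41.
Compare {A, C}: total 59.
Compare {B, C}: total 88.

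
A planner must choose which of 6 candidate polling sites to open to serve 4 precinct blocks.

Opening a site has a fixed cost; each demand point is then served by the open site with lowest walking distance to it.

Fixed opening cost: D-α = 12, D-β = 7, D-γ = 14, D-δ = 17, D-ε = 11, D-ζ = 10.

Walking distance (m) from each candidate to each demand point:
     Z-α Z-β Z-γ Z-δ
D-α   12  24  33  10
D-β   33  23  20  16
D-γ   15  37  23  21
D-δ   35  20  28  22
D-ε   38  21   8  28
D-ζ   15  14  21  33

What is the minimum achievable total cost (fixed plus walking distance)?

Open {D-α, D-ε}: assign each demand point to its cheapest open site.
  Z-α→D-α 12, Z-β→D-ε 21, Z-γ→D-ε 8, Z-δ→D-α 10
  walking distance 51, fixed 23 → total 74.
Compare {D-α, D-ε, D-ζ}: walking distance 44 + fixed 33 = 77.
Compare {D-α, D-ζ}: walking distance 57 + fixed 22 = 79.
Compare {D-α, D-β, D-ε}: walking distance 51 + fixed 30 = 81.
All other subsets cost ≥ 77. Minimum total cost: 74.

74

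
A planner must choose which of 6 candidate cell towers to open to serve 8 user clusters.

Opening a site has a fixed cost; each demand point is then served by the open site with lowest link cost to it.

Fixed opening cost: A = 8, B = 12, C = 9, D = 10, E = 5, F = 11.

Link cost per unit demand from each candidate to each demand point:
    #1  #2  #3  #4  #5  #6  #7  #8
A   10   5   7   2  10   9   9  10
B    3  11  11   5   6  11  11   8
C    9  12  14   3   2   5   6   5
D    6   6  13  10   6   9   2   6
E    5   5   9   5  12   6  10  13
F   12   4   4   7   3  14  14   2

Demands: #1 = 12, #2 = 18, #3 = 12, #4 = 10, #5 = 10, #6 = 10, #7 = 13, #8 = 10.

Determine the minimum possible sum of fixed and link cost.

Open {A, B, C, D, F}: assign each demand point to its cheapest open site.
  #1→B 12×3=36, #2→F 18×4=72, #3→F 12×4=48, #4→A 10×2=20, #5→C 10×2=20, #6→C 10×5=50, #7→D 13×2=26, #8→F 10×2=20
  link cost 292, fixed 50 → total 342.
Compare {B, C, D, F}: link cost 302 + fixed 42 = 344.
Compare {A, B, C, D, E, F}: link cost 292 + fixed 55 = 347.
Compare {B, C, D, E, F}: link cost 302 + fixed 47 = 349.
All other subsets cost ≥ 344. Minimum total cost: 342.

342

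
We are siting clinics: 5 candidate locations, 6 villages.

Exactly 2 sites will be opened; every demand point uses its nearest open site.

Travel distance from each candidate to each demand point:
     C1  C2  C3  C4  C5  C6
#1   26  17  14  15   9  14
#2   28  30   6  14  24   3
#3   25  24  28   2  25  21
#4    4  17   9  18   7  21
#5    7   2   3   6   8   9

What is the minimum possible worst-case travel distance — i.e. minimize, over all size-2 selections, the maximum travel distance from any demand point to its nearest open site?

8

Open {#2, #5}.
  Farthest demand point is C5 at travel distance 8 (to #5); all others are ≤ 8.
With {#1, #5} the worst case is 9.
With {#3, #5} the worst case is 9.
No size-2 selection achieves below 8.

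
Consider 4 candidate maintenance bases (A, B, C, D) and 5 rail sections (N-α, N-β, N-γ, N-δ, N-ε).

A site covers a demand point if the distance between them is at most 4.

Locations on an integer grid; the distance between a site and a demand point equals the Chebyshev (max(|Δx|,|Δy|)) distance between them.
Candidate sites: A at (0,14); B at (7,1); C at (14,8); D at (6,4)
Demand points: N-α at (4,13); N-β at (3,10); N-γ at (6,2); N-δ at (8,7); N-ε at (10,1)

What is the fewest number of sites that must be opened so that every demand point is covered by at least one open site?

2

Coverage sets (demand points within 4 of each site):
  A: {N-α, N-β}
  B: {N-γ, N-ε}
  C: {}
  D: {N-γ, N-δ, N-ε}
No single site covers all 5 demand points.
But {A, D} covers everything, so the minimum is 2.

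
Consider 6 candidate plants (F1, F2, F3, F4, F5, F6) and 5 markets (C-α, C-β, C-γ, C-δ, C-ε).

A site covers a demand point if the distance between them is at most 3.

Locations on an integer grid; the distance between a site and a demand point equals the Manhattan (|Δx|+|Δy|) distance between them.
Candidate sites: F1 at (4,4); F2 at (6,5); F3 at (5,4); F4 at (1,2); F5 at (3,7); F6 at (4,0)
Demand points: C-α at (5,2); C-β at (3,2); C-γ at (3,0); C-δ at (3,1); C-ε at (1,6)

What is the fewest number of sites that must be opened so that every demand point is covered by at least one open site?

Coverage sets (demand points within 3 of each site):
  F1: {C-α, C-β}
  F2: {}
  F3: {C-α}
  F4: {C-β, C-δ}
  F5: {C-ε}
  F6: {C-α, C-β, C-γ, C-δ}
No single site covers all 5 demand points.
But {F5, F6} covers everything, so the minimum is 2.

2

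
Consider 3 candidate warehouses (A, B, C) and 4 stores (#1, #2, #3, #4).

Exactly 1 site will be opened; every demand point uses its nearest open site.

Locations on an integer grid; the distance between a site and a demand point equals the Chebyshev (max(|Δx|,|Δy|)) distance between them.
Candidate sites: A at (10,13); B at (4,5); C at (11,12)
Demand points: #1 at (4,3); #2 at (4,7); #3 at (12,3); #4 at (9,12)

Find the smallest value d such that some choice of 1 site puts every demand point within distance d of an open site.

Open {B}.
  Farthest demand point is #3 at distance 8 (to B); all others are ≤ 8.
With {C} the worst case is 9.
With {A} the worst case is 10.
No size-1 selection achieves below 8.

8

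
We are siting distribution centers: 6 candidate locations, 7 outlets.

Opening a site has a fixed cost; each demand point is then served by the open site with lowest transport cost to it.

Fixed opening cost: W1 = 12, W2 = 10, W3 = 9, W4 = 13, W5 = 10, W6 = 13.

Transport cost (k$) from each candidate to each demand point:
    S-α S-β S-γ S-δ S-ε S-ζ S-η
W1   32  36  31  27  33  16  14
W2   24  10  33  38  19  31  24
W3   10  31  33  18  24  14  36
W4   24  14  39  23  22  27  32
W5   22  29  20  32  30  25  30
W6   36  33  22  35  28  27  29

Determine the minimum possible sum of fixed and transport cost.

144

Open {W2, W3, W5}: assign each demand point to its cheapest open site.
  S-α→W3 10, S-β→W2 10, S-γ→W5 20, S-δ→W3 18, S-ε→W2 19, S-ζ→W3 14, S-η→W2 24
  transport cost 115, fixed 29 → total 144.
Compare {W1, W2, W3, W5}: transport cost 105 + fixed 41 = 146.
Compare {W2, W3}: transport cost 128 + fixed 19 = 147.
Compare {W1, W2, W3}: transport cost 116 + fixed 31 = 147.
All other subsets cost ≥ 146. Minimum total cost: 144.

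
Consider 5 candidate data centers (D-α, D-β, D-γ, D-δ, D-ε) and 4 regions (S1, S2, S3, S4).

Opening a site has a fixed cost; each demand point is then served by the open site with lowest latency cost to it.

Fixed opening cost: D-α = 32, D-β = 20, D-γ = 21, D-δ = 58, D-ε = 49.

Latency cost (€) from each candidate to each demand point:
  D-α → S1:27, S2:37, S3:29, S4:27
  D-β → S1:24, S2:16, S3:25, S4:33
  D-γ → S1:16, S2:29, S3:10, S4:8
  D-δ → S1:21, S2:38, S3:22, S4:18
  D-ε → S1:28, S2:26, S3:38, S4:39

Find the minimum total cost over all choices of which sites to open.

Open {D-γ}: assign each demand point to its cheapest open site.
  S1→D-γ 16, S2→D-γ 29, S3→D-γ 10, S4→D-γ 8
  latency cost 63, fixed 21 → total 84.
Compare {D-β, D-γ}: latency cost 50 + fixed 41 = 91.
Compare {D-α, D-γ}: latency cost 63 + fixed 53 = 116.
Compare {D-β}: latency cost 98 + fixed 20 = 118.
All other subsets cost ≥ 91. Minimum total cost: 84.

84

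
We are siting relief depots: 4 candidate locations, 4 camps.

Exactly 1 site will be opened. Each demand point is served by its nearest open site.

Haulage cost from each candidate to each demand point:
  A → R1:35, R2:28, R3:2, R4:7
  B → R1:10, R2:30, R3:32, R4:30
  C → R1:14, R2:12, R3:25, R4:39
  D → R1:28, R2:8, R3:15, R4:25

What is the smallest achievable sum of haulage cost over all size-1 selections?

72

Open {A}.
  R1→A 35, R2→A 28, R3→A 2, R4→A 7  ⇒ total 72.
Compare {D}: total 76.
Compare {C}: total 90.
No size-1 selection does better; minimum is 72.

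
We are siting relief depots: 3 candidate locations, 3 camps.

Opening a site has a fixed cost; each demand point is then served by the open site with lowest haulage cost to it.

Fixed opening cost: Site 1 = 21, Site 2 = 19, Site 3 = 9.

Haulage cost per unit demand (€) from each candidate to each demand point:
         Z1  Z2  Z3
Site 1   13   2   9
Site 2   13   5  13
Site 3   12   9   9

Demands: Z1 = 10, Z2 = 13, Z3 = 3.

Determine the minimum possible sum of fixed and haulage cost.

203

Open {Site 1, Site 3}: assign each demand point to its cheapest open site.
  Z1→Site 3 10×12=120, Z2→Site 1 13×2=26, Z3→Site 1 3×9=27
  haulage cost 173, fixed 30 → total 203.
Compare {Site 1}: haulage cost 183 + fixed 21 = 204.
Compare {Site 1, Site 2, Site 3}: haulage cost 173 + fixed 49 = 222.
Compare {Site 1, Site 2}: haulage cost 183 + fixed 40 = 223.
All other subsets cost ≥ 204. Minimum total cost: 203.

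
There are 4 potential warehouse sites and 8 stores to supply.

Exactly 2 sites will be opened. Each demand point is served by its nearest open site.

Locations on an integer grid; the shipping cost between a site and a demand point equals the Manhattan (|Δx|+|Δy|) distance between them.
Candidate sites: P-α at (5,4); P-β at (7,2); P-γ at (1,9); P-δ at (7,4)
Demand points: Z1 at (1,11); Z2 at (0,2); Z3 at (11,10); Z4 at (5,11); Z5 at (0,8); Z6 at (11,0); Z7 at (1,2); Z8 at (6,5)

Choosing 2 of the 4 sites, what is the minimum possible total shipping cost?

44

Open {P-β, P-γ}.
  Z1→P-γ 2, Z2→P-β 7, Z3→P-γ 11, Z4→P-γ 6, Z5→P-γ 2, Z6→P-β 6, Z7→P-β 6, Z8→P-β 4  ⇒ total 44.
Compare {P-γ, P-δ}: total 45.
Compare {P-α, P-γ}: total 46.
No size-2 selection does better; minimum is 44.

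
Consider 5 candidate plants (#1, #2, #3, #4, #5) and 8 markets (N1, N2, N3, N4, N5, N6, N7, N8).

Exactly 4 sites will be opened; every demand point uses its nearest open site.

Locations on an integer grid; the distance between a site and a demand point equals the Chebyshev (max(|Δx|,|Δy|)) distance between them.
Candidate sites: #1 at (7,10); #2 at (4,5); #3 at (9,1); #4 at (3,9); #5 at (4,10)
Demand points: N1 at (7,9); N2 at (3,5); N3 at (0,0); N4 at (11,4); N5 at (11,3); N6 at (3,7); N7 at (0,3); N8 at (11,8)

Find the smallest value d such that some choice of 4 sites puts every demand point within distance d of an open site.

5

Open {#1, #2, #3, #4}.
  Farthest demand point is N3 at distance 5 (to #2); all others are ≤ 5.
With {#1, #2, #3, #5} the worst case is 5.
With {#1, #2, #4, #5} the worst case is 7.
No size-4 selection achieves below 5.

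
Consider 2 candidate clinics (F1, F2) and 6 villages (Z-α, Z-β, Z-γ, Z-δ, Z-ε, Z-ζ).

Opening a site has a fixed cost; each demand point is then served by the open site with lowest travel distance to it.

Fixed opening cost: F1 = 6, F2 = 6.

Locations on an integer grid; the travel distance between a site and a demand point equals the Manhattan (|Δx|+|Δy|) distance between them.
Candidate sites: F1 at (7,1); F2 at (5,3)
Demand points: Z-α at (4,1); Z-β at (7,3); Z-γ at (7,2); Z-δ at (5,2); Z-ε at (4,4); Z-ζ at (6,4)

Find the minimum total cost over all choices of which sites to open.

19

Open {F2}: assign each demand point to its cheapest open site.
  Z-α→F2 3, Z-β→F2 2, Z-γ→F2 3, Z-δ→F2 1, Z-ε→F2 2, Z-ζ→F2 2
  travel distance 13, fixed 6 → total 19.
Compare {F1, F2}: travel distance 11 + fixed 12 = 23.
Compare {F1}: travel distance 19 + fixed 6 = 25.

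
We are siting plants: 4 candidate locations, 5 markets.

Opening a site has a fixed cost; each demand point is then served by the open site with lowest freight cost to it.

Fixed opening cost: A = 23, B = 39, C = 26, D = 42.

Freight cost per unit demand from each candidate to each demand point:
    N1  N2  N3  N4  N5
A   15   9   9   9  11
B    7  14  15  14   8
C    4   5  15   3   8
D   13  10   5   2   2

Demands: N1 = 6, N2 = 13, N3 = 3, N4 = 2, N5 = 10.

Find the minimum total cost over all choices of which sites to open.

196

Open {C, D}: assign each demand point to its cheapest open site.
  N1→C 6×4=24, N2→C 13×5=65, N3→D 3×5=15, N4→D 2×2=4, N5→D 10×2=20
  freight cost 128, fixed 68 → total 196.
Compare {A, C, D}: freight cost 128 + fixed 91 = 219.
Compare {B, C, D}: freight cost 128 + fixed 107 = 235.
Compare {C}: freight cost 220 + fixed 26 = 246.
All other subsets cost ≥ 219. Minimum total cost: 196.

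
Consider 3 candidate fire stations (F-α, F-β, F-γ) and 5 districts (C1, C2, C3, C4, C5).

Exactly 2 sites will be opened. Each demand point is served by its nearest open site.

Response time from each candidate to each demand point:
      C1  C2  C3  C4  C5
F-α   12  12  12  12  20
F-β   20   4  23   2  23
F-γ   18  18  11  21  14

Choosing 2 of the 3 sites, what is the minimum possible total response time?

49

Open {F-β, F-γ}.
  C1→F-γ 18, C2→F-β 4, C3→F-γ 11, C4→F-β 2, C5→F-γ 14  ⇒ total 49.
Compare {F-α, F-β}: total 50.
Compare {F-α, F-γ}: total 61.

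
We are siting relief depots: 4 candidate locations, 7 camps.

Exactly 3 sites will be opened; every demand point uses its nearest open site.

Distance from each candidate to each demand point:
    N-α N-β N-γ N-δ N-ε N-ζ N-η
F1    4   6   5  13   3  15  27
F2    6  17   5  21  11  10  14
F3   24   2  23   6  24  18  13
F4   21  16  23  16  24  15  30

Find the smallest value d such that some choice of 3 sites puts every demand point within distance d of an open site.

Open {F1, F2, F3}.
  Farthest demand point is N-η at distance 13 (to F3); all others are ≤ 13.
With {F2, F3, F4} the worst case is 13.
With {F1, F2, F4} the worst case is 14.
No size-3 selection achieves below 13.

13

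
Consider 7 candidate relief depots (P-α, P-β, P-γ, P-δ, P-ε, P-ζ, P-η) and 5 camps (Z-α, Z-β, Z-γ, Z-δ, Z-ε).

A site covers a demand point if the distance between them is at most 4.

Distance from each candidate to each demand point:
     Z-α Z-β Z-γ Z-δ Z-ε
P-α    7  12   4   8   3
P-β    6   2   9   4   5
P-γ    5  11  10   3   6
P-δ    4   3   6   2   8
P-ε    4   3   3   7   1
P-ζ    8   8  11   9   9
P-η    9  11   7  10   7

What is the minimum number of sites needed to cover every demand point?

2

Coverage sets (demand points within 4 of each site):
  P-α: {Z-γ, Z-ε}
  P-β: {Z-β, Z-δ}
  P-γ: {Z-δ}
  P-δ: {Z-α, Z-β, Z-δ}
  P-ε: {Z-α, Z-β, Z-γ, Z-ε}
  P-ζ: {}
  P-η: {}
No single site covers all 5 demand points.
But {P-α, P-δ} covers everything, so the minimum is 2.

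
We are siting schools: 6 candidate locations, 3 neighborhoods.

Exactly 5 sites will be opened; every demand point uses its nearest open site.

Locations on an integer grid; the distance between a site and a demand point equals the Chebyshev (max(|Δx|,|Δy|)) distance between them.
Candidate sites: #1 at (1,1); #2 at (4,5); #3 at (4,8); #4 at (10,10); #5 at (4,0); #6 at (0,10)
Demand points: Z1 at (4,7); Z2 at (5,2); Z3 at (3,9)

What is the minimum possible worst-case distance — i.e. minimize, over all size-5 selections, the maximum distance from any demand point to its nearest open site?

Open {#1, #2, #3, #4, #5}.
  Farthest demand point is Z2 at distance 2 (to #5); all others are ≤ 2.
With {#1, #2, #3, #5, #6} the worst case is 2.
With {#1, #3, #4, #5, #6} the worst case is 2.
No size-5 selection achieves below 2.

2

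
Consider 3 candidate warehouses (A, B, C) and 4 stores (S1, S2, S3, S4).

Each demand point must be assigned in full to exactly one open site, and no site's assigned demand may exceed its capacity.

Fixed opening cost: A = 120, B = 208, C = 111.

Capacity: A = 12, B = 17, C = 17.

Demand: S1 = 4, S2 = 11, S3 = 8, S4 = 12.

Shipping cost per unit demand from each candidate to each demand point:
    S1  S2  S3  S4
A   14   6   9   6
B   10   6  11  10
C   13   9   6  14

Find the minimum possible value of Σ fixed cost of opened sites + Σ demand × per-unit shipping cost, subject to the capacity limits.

Open {A, B, C}; cheapest assignment that respects the capacities:
  A (cap 12, load 12): S4 — cost 12×6 = 72
  B (cap 17, load 15): S1, S2 — cost 4×10 + 11×6 = 106
  C (cap 17, load 8): S3 — cost 8×6 = 48
  Shipping 226, fixed 439 → total 665.
  Any other capacity-feasible assignment to {A, B, C} ships for at least 226.
Total demand is 35 and no other set of sites has combined capacity ≥ 35, so {A, B, C} is the only feasible choice of open sites. Minimum: 665.

665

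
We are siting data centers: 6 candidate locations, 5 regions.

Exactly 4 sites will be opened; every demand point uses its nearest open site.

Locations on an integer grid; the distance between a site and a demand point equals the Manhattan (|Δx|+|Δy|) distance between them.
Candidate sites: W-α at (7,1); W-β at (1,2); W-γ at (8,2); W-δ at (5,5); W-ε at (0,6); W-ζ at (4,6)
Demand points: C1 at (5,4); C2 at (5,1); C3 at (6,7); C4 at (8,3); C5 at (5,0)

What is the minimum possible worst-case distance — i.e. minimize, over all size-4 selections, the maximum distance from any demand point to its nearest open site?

3

Open {W-α, W-β, W-γ, W-δ}.
  Farthest demand point is C3 at distance 3 (to W-δ); all others are ≤ 3.
With {W-α, W-β, W-γ, W-ζ} the worst case is 3.
With {W-α, W-β, W-δ, W-ε} the worst case is 3.
No size-4 selection achieves below 3.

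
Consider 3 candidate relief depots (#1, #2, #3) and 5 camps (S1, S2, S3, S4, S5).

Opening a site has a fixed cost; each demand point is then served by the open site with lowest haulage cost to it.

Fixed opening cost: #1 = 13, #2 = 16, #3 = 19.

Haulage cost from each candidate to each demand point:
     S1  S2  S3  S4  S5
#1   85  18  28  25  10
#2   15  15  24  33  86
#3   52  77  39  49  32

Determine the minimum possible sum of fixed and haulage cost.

118

Open {#1, #2}: assign each demand point to its cheapest open site.
  S1→#2 15, S2→#2 15, S3→#2 24, S4→#1 25, S5→#1 10
  haulage cost 89, fixed 29 → total 118.
Compare {#1, #2, #3}: haulage cost 89 + fixed 48 = 137.
Compare {#2, #3}: haulage cost 119 + fixed 35 = 154.
Compare {#1, #3}: haulage cost 133 + fixed 32 = 165.
All other subsets cost ≥ 137. Minimum total cost: 118.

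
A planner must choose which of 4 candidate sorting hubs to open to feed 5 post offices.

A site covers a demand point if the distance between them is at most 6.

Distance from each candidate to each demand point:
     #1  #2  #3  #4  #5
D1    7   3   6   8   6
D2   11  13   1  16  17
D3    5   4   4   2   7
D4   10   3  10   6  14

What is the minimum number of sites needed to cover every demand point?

2

Coverage sets (demand points within 6 of each site):
  D1: {#2, #3, #5}
  D2: {#3}
  D3: {#1, #2, #3, #4}
  D4: {#2, #4}
No single site covers all 5 demand points.
But {D1, D3} covers everything, so the minimum is 2.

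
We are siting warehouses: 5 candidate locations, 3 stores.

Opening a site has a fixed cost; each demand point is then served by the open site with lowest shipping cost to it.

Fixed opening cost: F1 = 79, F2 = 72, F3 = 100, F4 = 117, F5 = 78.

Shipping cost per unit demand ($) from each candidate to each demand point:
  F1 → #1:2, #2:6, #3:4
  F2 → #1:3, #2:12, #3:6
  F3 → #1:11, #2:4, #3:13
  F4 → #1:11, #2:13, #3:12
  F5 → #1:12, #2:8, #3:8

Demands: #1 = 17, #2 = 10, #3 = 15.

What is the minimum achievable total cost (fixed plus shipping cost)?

233

Open {F1}: assign each demand point to its cheapest open site.
  #1→F1 17×2=34, #2→F1 10×6=60, #3→F1 15×4=60
  shipping cost 154, fixed 79 → total 233.
Compare {F1, F2}: shipping cost 154 + fixed 151 = 305.
Compare {F1, F5}: shipping cost 154 + fixed 157 = 311.
Compare {F1, F3}: shipping cost 134 + fixed 179 = 313.
All other subsets cost ≥ 305. Minimum total cost: 233.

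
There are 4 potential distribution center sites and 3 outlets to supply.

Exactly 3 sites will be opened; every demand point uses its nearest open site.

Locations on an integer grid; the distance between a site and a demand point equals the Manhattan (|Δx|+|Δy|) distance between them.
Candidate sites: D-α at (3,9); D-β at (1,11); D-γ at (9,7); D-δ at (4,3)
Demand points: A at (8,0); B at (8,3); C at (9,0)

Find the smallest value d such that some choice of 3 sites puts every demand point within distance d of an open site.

7

Open {D-α, D-γ, D-δ}.
  Farthest demand point is A at distance 7 (to D-δ); all others are ≤ 7.
With {D-β, D-γ, D-δ} the worst case is 7.
With {D-α, D-β, D-γ} the worst case is 8.
No size-3 selection achieves below 7.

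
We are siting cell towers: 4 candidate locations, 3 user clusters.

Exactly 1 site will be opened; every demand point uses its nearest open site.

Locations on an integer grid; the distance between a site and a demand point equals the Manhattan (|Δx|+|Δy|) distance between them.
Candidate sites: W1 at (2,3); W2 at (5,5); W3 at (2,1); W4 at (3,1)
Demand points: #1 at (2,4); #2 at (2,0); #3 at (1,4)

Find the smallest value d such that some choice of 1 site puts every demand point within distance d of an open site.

Open {W1}.
  Farthest demand point is #2 at distance 3 (to W1); all others are ≤ 3.
With {W3} the worst case is 4.
With {W4} the worst case is 5.
No size-1 selection achieves below 3.

3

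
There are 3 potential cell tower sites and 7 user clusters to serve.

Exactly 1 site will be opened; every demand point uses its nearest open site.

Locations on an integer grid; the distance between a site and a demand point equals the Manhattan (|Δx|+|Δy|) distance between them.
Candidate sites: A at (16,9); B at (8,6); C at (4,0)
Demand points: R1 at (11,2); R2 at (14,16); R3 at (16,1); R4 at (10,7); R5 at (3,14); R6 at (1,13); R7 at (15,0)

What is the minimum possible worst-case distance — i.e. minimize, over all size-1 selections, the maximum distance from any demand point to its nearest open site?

16

Open {B}.
  Farthest demand point is R2 at distance 16 (to B); all others are ≤ 16.
With {A} the worst case is 19.
With {C} the worst case is 26.
No size-1 selection achieves below 16.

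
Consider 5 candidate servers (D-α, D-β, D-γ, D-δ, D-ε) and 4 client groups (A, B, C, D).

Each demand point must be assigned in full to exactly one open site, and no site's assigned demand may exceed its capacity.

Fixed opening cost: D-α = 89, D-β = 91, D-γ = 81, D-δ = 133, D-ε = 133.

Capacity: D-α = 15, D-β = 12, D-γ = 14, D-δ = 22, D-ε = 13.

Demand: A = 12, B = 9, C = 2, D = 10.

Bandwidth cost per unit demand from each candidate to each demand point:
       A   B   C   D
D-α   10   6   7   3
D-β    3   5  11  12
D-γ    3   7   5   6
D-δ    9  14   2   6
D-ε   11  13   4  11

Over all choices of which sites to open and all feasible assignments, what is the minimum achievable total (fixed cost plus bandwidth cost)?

382

Open {D-α, D-β, D-γ}; cheapest assignment that respects the capacities:
  D-α (cap 15, load 10): D — cost 10×3 = 30
  D-β (cap 12, load 9): B — cost 9×5 = 45
  D-γ (cap 14, load 14): A, C — cost 12×3 + 2×5 = 46
  Shipping 121, fixed 261 → total 382.
  Any other capacity-feasible assignment to {D-α, D-β, D-γ} ships for at least 121.
Compare {D-γ, D-δ}: its best feasible assignment gives total 440.
Compare {D-β, D-δ}: its best feasible assignment gives total 450.
Every other set of open sites that can feasibly serve all demand totals ≥ 440 even under its best assignment. Minimum: 382.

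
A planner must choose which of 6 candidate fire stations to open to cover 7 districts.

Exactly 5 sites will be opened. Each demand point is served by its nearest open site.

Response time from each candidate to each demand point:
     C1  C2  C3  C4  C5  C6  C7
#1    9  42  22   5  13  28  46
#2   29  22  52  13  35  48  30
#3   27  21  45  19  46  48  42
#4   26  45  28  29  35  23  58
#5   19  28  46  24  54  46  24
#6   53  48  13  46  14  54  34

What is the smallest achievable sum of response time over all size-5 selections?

Open {#1, #3, #4, #5, #6}.
  C1→#1 9, C2→#3 21, C3→#6 13, C4→#1 5, C5→#1 13, C6→#4 23, C7→#5 24  ⇒ total 108.
Compare {#1, #2, #4, #5, #6}: total 109.
Compare {#1, #2, #3, #5, #6}: total 113.
No size-5 selection does better; minimum is 108.

108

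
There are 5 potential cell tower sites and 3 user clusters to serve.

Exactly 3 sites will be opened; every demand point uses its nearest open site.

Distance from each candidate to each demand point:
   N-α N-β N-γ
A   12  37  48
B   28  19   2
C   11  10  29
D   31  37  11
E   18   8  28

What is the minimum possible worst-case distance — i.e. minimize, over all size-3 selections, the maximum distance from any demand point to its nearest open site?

Open {A, B, C}.
  Farthest demand point is N-α at distance 11 (to C); all others are ≤ 11.
With {A, C, D} the worst case is 11.
With {B, C, D} the worst case is 11.
No size-3 selection achieves below 11.

11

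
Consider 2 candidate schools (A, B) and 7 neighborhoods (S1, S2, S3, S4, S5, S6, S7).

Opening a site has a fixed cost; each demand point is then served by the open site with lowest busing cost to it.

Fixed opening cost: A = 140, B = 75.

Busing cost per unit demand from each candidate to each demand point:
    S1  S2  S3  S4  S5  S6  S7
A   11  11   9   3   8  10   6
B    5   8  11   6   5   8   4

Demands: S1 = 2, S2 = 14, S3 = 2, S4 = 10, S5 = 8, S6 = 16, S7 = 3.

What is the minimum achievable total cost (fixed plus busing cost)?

459

Open {B}: assign each demand point to its cheapest open site.
  S1→B 2×5=10, S2→B 14×8=112, S3→B 2×11=22, S4→B 10×6=60, S5→B 8×5=40, S6→B 16×8=128, S7→B 3×4=12
  busing cost 384, fixed 75 → total 459.
Compare {A, B}: busing cost 350 + fixed 215 = 565.
Compare {A}: busing cost 466 + fixed 140 = 606.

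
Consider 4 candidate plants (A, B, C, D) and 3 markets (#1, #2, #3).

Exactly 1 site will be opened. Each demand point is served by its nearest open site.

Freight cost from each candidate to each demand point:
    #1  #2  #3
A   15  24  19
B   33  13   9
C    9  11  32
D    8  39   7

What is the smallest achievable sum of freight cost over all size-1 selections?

52

Open {C}.
  #1→C 9, #2→C 11, #3→C 32  ⇒ total 52.
Compare {D}: total 54.
Compare {B}: total 55.
No size-1 selection does better; minimum is 52.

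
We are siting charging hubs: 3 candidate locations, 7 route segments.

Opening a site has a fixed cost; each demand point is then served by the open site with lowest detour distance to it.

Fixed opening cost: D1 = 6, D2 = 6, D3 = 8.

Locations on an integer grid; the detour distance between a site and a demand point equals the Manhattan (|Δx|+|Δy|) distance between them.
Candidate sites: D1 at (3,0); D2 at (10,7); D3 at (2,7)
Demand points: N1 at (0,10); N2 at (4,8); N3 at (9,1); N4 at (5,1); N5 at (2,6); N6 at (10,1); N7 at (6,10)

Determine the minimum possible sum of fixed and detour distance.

48

Open {D1, D3}: assign each demand point to its cheapest open site.
  N1→D3 5, N2→D3 3, N3→D1 7, N4→D1 3, N5→D3 1, N6→D1 8, N7→D3 7
  detour distance 34, fixed 14 → total 48.
Compare {D2, D3}: detour distance 38 + fixed 14 = 52.
Compare {D1, D2, D3}: detour distance 32 + fixed 20 = 52.
Compare {D3}: detour distance 52 + fixed 8 = 60.
All other subsets cost ≥ 52. Minimum total cost: 48.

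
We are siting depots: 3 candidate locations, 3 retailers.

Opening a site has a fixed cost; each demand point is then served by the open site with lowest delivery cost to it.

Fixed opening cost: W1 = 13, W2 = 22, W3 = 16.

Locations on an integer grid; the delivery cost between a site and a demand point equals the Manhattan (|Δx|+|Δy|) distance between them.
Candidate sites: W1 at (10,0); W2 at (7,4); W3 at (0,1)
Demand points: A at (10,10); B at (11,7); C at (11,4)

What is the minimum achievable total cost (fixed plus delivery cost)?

Open {W1}: assign each demand point to its cheapest open site.
  A→W1 10, B→W1 8, C→W1 5
  delivery cost 23, fixed 13 → total 36.
Compare {W2}: delivery cost 20 + fixed 22 = 42.
Compare {W1, W3}: delivery cost 23 + fixed 29 = 52.
Compare {W1, W2}: delivery cost 20 + fixed 35 = 55.
All other subsets cost ≥ 42. Minimum total cost: 36.

36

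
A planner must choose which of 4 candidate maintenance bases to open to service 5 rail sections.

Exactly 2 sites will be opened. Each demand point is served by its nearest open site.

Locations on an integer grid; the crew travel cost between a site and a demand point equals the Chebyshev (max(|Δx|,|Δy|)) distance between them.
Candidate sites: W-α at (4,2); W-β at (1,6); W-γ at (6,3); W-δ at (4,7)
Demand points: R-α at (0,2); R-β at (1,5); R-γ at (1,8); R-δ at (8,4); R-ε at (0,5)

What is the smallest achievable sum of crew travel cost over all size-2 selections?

10

Open {W-β, W-γ}.
  R-α→W-β 4, R-β→W-β 1, R-γ→W-β 2, R-δ→W-γ 2, R-ε→W-β 1  ⇒ total 10.
Compare {W-α, W-β}: total 12.
Compare {W-β, W-δ}: total 12.
No size-2 selection does better; minimum is 10.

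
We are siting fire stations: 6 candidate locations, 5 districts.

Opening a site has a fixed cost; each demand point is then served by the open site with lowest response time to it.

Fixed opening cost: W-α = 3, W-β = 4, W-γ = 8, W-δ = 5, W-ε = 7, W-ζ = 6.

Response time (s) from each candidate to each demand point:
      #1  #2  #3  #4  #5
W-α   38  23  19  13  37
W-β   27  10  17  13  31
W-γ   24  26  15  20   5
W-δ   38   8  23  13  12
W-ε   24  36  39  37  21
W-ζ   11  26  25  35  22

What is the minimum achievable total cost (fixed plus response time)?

Open {W-γ, W-δ, W-ζ}: assign each demand point to its cheapest open site.
  #1→W-ζ 11, #2→W-δ 8, #3→W-γ 15, #4→W-δ 13, #5→W-γ 5
  response time 52, fixed 19 → total 71.
Compare {W-β, W-γ, W-ζ}: response time 54 + fixed 18 = 72.
Compare {W-α, W-γ, W-δ, W-ζ}: response time 52 + fixed 22 = 74.
Compare {W-α, W-β, W-γ, W-ζ}: response time 54 + fixed 21 = 75.
All other subsets cost ≥ 72. Minimum total cost: 71.

71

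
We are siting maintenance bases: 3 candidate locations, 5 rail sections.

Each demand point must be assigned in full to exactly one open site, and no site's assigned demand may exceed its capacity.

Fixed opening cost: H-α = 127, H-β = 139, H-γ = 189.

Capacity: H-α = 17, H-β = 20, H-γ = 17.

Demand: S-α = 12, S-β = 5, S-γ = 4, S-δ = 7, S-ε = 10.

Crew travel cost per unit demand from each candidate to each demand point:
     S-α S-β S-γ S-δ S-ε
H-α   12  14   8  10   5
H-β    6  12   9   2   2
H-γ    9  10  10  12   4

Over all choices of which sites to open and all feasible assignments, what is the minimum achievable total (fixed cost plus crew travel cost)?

Open {H-α, H-β, H-γ}; cheapest assignment that respects the capacities:
  H-α (cap 17, load 4): S-γ — cost 4×8 = 32
  H-β (cap 20, load 19): S-α, S-δ — cost 12×6 + 7×2 = 86
  H-γ (cap 17, load 15): S-β, S-ε — cost 5×10 + 10×4 = 90
  Shipping 208, fixed 455 → total 663.
  Any other capacity-feasible assignment to {H-α, H-β, H-γ} ships for at least 208.
Total demand is 38 and no other set of sites has combined capacity ≥ 38, so {H-α, H-β, H-γ} is the only feasible choice of open sites. Minimum: 663.

663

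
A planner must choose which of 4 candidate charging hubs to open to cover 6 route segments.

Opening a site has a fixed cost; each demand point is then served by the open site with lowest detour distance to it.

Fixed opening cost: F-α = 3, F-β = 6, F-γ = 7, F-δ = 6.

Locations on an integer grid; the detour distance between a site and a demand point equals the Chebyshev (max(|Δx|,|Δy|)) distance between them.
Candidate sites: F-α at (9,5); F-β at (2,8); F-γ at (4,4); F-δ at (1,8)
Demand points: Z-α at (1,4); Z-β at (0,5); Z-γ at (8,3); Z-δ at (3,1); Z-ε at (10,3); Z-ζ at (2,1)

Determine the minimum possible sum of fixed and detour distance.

27

Open {F-α, F-γ}: assign each demand point to its cheapest open site.
  Z-α→F-γ 3, Z-β→F-γ 4, Z-γ→F-α 2, Z-δ→F-γ 3, Z-ε→F-α 2, Z-ζ→F-γ 3
  detour distance 17, fixed 10 → total 27.
Compare {F-γ}: detour distance 23 + fixed 7 = 30.
Compare {F-α, F-β, F-γ}: detour distance 16 + fixed 16 = 32.
Compare {F-α, F-γ, F-δ}: detour distance 16 + fixed 16 = 32.
All other subsets cost ≥ 30. Minimum total cost: 27.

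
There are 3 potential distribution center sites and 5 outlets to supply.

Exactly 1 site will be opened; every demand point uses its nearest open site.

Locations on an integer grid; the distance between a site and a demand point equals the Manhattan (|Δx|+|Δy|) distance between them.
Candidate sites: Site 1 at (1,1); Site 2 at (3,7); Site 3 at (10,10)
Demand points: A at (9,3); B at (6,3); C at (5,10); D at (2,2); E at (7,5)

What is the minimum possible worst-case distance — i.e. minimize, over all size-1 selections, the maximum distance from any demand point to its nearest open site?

10

Open {Site 2}.
  Farthest demand point is A at distance 10 (to Site 2); all others are ≤ 10.
With {Site 1} the worst case is 13.
With {Site 3} the worst case is 16.
No size-1 selection achieves below 10.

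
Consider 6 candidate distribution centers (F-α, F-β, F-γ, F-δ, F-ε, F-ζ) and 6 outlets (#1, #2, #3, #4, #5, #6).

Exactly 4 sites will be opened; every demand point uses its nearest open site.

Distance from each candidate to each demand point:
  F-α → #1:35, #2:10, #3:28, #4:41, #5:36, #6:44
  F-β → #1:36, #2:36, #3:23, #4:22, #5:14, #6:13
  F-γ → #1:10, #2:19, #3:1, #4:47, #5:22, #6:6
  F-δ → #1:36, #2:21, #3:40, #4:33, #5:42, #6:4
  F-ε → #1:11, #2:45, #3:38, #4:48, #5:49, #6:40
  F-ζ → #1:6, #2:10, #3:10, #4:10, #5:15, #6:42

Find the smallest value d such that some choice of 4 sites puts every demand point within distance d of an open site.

Open {F-α, F-β, F-γ, F-ζ}.
  Farthest demand point is #5 at distance 14 (to F-β); all others are ≤ 14.
With {F-α, F-β, F-δ, F-ζ} the worst case is 14.
With {F-α, F-β, F-ε, F-ζ} the worst case is 14.
No size-4 selection achieves below 14.

14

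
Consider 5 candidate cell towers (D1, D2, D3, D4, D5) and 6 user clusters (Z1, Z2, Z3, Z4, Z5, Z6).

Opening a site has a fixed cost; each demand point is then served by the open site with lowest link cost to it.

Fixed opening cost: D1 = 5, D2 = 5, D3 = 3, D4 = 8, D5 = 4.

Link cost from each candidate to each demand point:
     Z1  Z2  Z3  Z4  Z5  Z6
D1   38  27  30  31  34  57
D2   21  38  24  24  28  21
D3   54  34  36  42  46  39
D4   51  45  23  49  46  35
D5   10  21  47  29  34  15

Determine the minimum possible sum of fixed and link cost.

131

Open {D2, D5}: assign each demand point to its cheapest open site.
  Z1→D5 10, Z2→D5 21, Z3→D2 24, Z4→D2 24, Z5→D2 28, Z6→D5 15
  link cost 122, fixed 9 → total 131.
Compare {D2, D3, D5}: link cost 122 + fixed 12 = 134.
Compare {D1, D2, D5}: link cost 122 + fixed 14 = 136.
Compare {D2, D4, D5}: link cost 121 + fixed 17 = 138.
All other subsets cost ≥ 134. Minimum total cost: 131.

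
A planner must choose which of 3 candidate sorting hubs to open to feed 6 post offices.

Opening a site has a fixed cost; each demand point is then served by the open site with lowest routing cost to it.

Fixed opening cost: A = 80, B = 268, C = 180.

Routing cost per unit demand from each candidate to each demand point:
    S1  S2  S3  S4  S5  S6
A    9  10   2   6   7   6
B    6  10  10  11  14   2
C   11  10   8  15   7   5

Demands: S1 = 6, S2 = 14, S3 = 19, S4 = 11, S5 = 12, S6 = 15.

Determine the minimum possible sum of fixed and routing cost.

Open {A}: assign each demand point to its cheapest open site.
  S1→A 6×9=54, S2→A 14×10=140, S3→A 19×2=38, S4→A 11×6=66, S5→A 12×7=84, S6→A 15×6=90
  routing cost 472, fixed 80 → total 552.
Compare {A, C}: routing cost 457 + fixed 260 = 717.
Compare {A, B}: routing cost 394 + fixed 348 = 742.
Compare {C}: routing cost 682 + fixed 180 = 862.
All other subsets cost ≥ 717. Minimum total cost: 552.

552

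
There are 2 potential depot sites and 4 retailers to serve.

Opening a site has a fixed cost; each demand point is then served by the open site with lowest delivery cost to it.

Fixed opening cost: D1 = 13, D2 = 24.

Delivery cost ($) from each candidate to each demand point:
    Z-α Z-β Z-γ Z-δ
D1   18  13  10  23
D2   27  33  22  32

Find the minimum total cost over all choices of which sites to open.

77

Open {D1}: assign each demand point to its cheapest open site.
  Z-α→D1 18, Z-β→D1 13, Z-γ→D1 10, Z-δ→D1 23
  delivery cost 64, fixed 13 → total 77.
Compare {D1, D2}: delivery cost 64 + fixed 37 = 101.
Compare {D2}: delivery cost 114 + fixed 24 = 138.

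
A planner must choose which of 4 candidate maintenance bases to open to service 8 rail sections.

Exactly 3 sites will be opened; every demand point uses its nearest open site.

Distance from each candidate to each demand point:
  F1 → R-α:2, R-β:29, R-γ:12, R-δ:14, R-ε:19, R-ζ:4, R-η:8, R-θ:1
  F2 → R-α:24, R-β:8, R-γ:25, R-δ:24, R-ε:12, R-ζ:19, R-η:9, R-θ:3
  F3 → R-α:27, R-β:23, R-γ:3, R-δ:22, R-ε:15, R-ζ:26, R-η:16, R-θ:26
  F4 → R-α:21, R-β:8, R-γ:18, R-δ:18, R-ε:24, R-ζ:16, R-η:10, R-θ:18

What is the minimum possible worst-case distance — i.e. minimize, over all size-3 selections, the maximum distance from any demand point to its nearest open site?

14

Open {F1, F2, F3}.
  Farthest demand point is R-δ at distance 14 (to F1); all others are ≤ 14.
With {F1, F2, F4} the worst case is 14.
With {F1, F3, F4} the worst case is 15.
No size-3 selection achieves below 14.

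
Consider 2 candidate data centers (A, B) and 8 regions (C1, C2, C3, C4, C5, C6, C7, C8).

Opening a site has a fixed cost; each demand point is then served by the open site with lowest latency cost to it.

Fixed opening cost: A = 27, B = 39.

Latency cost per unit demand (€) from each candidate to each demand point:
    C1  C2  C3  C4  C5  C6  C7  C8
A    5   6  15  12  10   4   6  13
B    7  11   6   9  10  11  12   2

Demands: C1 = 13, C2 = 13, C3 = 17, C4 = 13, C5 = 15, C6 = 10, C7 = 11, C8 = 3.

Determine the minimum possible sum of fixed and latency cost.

Open {A, B}: assign each demand point to its cheapest open site.
  C1→A 13×5=65, C2→A 13×6=78, C3→B 17×6=102, C4→B 13×9=117, C5→A 15×10=150, C6→A 10×4=40, C7→A 11×6=66, C8→B 3×2=6
  latency cost 624, fixed 66 → total 690.
Compare {A}: latency cost 849 + fixed 27 = 876.
Compare {B}: latency cost 851 + fixed 39 = 890.

690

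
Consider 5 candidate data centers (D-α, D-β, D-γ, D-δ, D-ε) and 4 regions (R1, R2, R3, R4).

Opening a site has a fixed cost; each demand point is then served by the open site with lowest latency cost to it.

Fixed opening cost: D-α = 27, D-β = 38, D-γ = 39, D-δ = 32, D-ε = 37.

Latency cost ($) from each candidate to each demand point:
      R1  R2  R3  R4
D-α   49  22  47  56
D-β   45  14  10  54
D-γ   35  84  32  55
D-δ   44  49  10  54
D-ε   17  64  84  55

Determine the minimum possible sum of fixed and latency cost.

161

Open {D-β}: assign each demand point to its cheapest open site.
  R1→D-β 45, R2→D-β 14, R3→D-β 10, R4→D-β 54
  latency cost 123, fixed 38 → total 161.
Compare {D-β, D-ε}: latency cost 95 + fixed 75 = 170.
Compare {D-α, D-β}: latency cost 123 + fixed 65 = 188.
Compare {D-δ}: latency cost 157 + fixed 32 = 189.
All other subsets cost ≥ 170. Minimum total cost: 161.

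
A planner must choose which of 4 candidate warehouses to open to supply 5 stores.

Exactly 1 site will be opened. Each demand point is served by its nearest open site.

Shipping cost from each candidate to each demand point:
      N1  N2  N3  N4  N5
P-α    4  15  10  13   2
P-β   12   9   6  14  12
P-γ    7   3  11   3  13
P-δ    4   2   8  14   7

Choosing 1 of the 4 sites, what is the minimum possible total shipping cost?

Open {P-δ}.
  N1→P-δ 4, N2→P-δ 2, N3→P-δ 8, N4→P-δ 14, N5→P-δ 7  ⇒ total 35.
Compare {P-γ}: total 37.
Compare {P-α}: total 44.
No size-1 selection does better; minimum is 35.

35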